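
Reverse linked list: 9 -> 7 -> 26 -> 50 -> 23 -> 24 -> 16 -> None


Step 1: curr=9, set curr.next=prev(None) | reversed so far: 9
Step 2: curr=7, set curr.next=prev(9) | reversed so far: 7 -> 9
Step 3: curr=26, set curr.next=prev(7) | reversed so far: 26 -> 7 -> 9
Step 4: curr=50, set curr.next=prev(26) | reversed so far: 50 -> 26 -> 7 -> 9
Step 5: curr=23, set curr.next=prev(50) | reversed so far: 23 -> 50 -> 26 -> 7 -> 9
Step 6: curr=24, set curr.next=prev(23) | reversed so far: 24 -> 23 -> 50 -> 26 -> 7 -> 9
Step 7: curr=16, set curr.next=prev(24) | reversed so far: 16 -> 24 -> 23 -> 50 -> 26 -> 7 -> 9

16 -> 24 -> 23 -> 50 -> 26 -> 7 -> 9 -> None


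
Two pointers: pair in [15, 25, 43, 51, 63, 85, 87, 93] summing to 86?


lo=0(15)+hi=7(93)=108
lo=0(15)+hi=6(87)=102
lo=0(15)+hi=5(85)=100
lo=0(15)+hi=4(63)=78
lo=1(25)+hi=4(63)=88
lo=1(25)+hi=3(51)=76
lo=2(43)+hi=3(51)=94

No pair found


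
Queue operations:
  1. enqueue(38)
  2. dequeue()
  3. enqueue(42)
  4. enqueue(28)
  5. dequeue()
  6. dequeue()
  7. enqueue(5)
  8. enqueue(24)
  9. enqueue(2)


enqueue(38) -> [38]
dequeue()->38, []
enqueue(42) -> [42]
enqueue(28) -> [42, 28]
dequeue()->42, [28]
dequeue()->28, []
enqueue(5) -> [5]
enqueue(24) -> [5, 24]
enqueue(2) -> [5, 24, 2]

Final queue: [5, 24, 2]


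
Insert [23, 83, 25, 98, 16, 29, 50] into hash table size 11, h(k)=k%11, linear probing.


Insert 23: h=1 -> slot 1
Insert 83: h=6 -> slot 6
Insert 25: h=3 -> slot 3
Insert 98: h=10 -> slot 10
Insert 16: h=5 -> slot 5
Insert 29: h=7 -> slot 7
Insert 50: h=6, 2 probes -> slot 8

Table: [None, 23, None, 25, None, 16, 83, 29, 50, None, 98]


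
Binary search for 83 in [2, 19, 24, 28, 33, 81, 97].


Step 1: lo=0, hi=6, mid=3, val=28
Step 2: lo=4, hi=6, mid=5, val=81
Step 3: lo=6, hi=6, mid=6, val=97

Not found


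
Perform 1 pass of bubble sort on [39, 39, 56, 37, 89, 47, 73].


Initial: [39, 39, 56, 37, 89, 47, 73]
Pass 1: [39, 39, 37, 56, 47, 73, 89] (3 swaps)

After 1 pass: [39, 39, 37, 56, 47, 73, 89]


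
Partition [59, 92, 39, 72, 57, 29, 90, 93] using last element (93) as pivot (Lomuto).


Pivot: 93
  59 <= 93: advance i (no swap)
  92 <= 93: advance i (no swap)
  39 <= 93: advance i (no swap)
  72 <= 93: advance i (no swap)
  57 <= 93: advance i (no swap)
  29 <= 93: advance i (no swap)
  90 <= 93: advance i (no swap)
Place pivot at 7: [59, 92, 39, 72, 57, 29, 90, 93]

Partitioned: [59, 92, 39, 72, 57, 29, 90, 93]


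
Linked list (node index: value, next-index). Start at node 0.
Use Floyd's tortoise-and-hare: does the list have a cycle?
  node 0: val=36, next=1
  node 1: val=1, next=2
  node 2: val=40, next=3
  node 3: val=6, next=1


Floyd's tortoise (slow, +1) and hare (fast, +2):
  init: slow=0, fast=0
  step 1: slow=1, fast=2
  step 2: slow=2, fast=1
  step 3: slow=3, fast=3
  slow == fast at node 3: cycle detected

Cycle: yes


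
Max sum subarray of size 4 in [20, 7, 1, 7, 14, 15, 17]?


[0:4]: 35
[1:5]: 29
[2:6]: 37
[3:7]: 53

Max: 53 at [3:7]


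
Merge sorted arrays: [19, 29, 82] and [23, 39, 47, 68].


Take 19 from A
Take 23 from B
Take 29 from A
Take 39 from B
Take 47 from B
Take 68 from B

Merged: [19, 23, 29, 39, 47, 68, 82]


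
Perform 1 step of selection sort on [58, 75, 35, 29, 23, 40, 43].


Initial: [58, 75, 35, 29, 23, 40, 43]
Step 1: min=23 at 4
  Swap: [23, 75, 35, 29, 58, 40, 43]

After 1 step: [23, 75, 35, 29, 58, 40, 43]


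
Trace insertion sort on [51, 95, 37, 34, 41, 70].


Initial: [51, 95, 37, 34, 41, 70]
Insert 95: [51, 95, 37, 34, 41, 70]
Insert 37: [37, 51, 95, 34, 41, 70]
Insert 34: [34, 37, 51, 95, 41, 70]
Insert 41: [34, 37, 41, 51, 95, 70]
Insert 70: [34, 37, 41, 51, 70, 95]

Sorted: [34, 37, 41, 51, 70, 95]


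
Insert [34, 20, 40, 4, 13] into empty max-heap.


Insert 34: [34]
Insert 20: [34, 20]
Insert 40: [40, 20, 34]
Insert 4: [40, 20, 34, 4]
Insert 13: [40, 20, 34, 4, 13]

Final heap: [40, 20, 34, 4, 13]


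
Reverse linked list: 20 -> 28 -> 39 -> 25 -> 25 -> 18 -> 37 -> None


Step 1: curr=20, set curr.next=prev(None) | reversed so far: 20
Step 2: curr=28, set curr.next=prev(20) | reversed so far: 28 -> 20
Step 3: curr=39, set curr.next=prev(28) | reversed so far: 39 -> 28 -> 20
Step 4: curr=25, set curr.next=prev(39) | reversed so far: 25 -> 39 -> 28 -> 20
Step 5: curr=25, set curr.next=prev(25) | reversed so far: 25 -> 25 -> 39 -> 28 -> 20
Step 6: curr=18, set curr.next=prev(25) | reversed so far: 18 -> 25 -> 25 -> 39 -> 28 -> 20
Step 7: curr=37, set curr.next=prev(18) | reversed so far: 37 -> 18 -> 25 -> 25 -> 39 -> 28 -> 20

37 -> 18 -> 25 -> 25 -> 39 -> 28 -> 20 -> None


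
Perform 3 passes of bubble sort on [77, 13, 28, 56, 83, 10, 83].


Initial: [77, 13, 28, 56, 83, 10, 83]
Pass 1: [13, 28, 56, 77, 10, 83, 83] (4 swaps)
Pass 2: [13, 28, 56, 10, 77, 83, 83] (1 swaps)
Pass 3: [13, 28, 10, 56, 77, 83, 83] (1 swaps)

After 3 passes: [13, 28, 10, 56, 77, 83, 83]


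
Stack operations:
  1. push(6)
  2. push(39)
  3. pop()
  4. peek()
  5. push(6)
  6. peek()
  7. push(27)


push(6) -> [6]
push(39) -> [6, 39]
pop()->39, [6]
peek()->6
push(6) -> [6, 6]
peek()->6
push(27) -> [6, 6, 27]

Final stack: [6, 6, 27]


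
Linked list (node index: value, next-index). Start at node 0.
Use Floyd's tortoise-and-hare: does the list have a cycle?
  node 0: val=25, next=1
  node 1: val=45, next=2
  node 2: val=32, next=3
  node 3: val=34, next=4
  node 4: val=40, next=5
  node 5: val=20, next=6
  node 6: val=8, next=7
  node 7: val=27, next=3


Floyd's tortoise (slow, +1) and hare (fast, +2):
  init: slow=0, fast=0
  step 1: slow=1, fast=2
  step 2: slow=2, fast=4
  step 3: slow=3, fast=6
  step 4: slow=4, fast=3
  step 5: slow=5, fast=5
  slow == fast at node 5: cycle detected

Cycle: yes


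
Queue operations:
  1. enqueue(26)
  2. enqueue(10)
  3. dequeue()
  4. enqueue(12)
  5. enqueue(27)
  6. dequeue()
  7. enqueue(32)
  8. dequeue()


enqueue(26) -> [26]
enqueue(10) -> [26, 10]
dequeue()->26, [10]
enqueue(12) -> [10, 12]
enqueue(27) -> [10, 12, 27]
dequeue()->10, [12, 27]
enqueue(32) -> [12, 27, 32]
dequeue()->12, [27, 32]

Final queue: [27, 32]


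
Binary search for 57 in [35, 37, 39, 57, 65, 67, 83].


Step 1: lo=0, hi=6, mid=3, val=57

Found at index 3


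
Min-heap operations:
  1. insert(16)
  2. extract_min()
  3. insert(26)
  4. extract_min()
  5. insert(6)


insert(16) -> [16]
extract_min()->16, []
insert(26) -> [26]
extract_min()->26, []
insert(6) -> [6]

Final heap: [6]


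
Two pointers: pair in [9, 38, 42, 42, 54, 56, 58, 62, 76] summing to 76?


lo=0(9)+hi=8(76)=85
lo=0(9)+hi=7(62)=71
lo=1(38)+hi=7(62)=100
lo=1(38)+hi=6(58)=96
lo=1(38)+hi=5(56)=94
lo=1(38)+hi=4(54)=92
lo=1(38)+hi=3(42)=80
lo=1(38)+hi=2(42)=80

No pair found


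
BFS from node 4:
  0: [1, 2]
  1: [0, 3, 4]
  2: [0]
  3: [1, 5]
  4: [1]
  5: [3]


Visit 4, enqueue [1]
Visit 1, enqueue [0, 3]
Visit 0, enqueue [2]
Visit 3, enqueue [5]
Visit 2, enqueue []
Visit 5, enqueue []

BFS order: [4, 1, 0, 3, 2, 5]


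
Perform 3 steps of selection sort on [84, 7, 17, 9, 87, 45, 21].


Initial: [84, 7, 17, 9, 87, 45, 21]
Step 1: min=7 at 1
  Swap: [7, 84, 17, 9, 87, 45, 21]
Step 2: min=9 at 3
  Swap: [7, 9, 17, 84, 87, 45, 21]
Step 3: min=17 at 2
  Swap: [7, 9, 17, 84, 87, 45, 21]

After 3 steps: [7, 9, 17, 84, 87, 45, 21]


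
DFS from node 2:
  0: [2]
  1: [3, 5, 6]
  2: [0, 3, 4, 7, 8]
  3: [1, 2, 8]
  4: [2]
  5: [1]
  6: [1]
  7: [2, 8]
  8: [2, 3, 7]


Visit 2, push [8, 7, 4, 3, 0]
Visit 0, push []
Visit 3, push [8, 1]
Visit 1, push [6, 5]
Visit 5, push []
Visit 6, push []
Visit 8, push [7]
Visit 7, push []
Visit 4, push []

DFS order: [2, 0, 3, 1, 5, 6, 8, 7, 4]


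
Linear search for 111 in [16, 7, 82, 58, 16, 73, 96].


i=0: 16!=111
i=1: 7!=111
i=2: 82!=111
i=3: 58!=111
i=4: 16!=111
i=5: 73!=111
i=6: 96!=111

Not found, 7 comps


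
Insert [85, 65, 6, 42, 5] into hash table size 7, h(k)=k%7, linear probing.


Insert 85: h=1 -> slot 1
Insert 65: h=2 -> slot 2
Insert 6: h=6 -> slot 6
Insert 42: h=0 -> slot 0
Insert 5: h=5 -> slot 5

Table: [42, 85, 65, None, None, 5, 6]


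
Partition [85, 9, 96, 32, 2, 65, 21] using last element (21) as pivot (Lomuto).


Pivot: 21
  9 <= 21: swap -> [9, 85, 96, 32, 2, 65, 21]
  2 <= 21: swap -> [9, 2, 96, 32, 85, 65, 21]
Place pivot at 2: [9, 2, 21, 32, 85, 65, 96]

Partitioned: [9, 2, 21, 32, 85, 65, 96]


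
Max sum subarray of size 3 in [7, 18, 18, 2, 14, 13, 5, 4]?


[0:3]: 43
[1:4]: 38
[2:5]: 34
[3:6]: 29
[4:7]: 32
[5:8]: 22

Max: 43 at [0:3]


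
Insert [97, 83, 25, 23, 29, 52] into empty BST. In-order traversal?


Insert 97: root
Insert 83: L from 97
Insert 25: L from 97 -> L from 83
Insert 23: L from 97 -> L from 83 -> L from 25
Insert 29: L from 97 -> L from 83 -> R from 25
Insert 52: L from 97 -> L from 83 -> R from 25 -> R from 29

In-order: [23, 25, 29, 52, 83, 97]


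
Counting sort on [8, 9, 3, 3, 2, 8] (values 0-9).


Input: [8, 9, 3, 3, 2, 8]
Counts: [0, 0, 1, 2, 0, 0, 0, 0, 2, 1]

Sorted: [2, 3, 3, 8, 8, 9]


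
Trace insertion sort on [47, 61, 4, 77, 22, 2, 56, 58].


Initial: [47, 61, 4, 77, 22, 2, 56, 58]
Insert 61: [47, 61, 4, 77, 22, 2, 56, 58]
Insert 4: [4, 47, 61, 77, 22, 2, 56, 58]
Insert 77: [4, 47, 61, 77, 22, 2, 56, 58]
Insert 22: [4, 22, 47, 61, 77, 2, 56, 58]
Insert 2: [2, 4, 22, 47, 61, 77, 56, 58]
Insert 56: [2, 4, 22, 47, 56, 61, 77, 58]
Insert 58: [2, 4, 22, 47, 56, 58, 61, 77]

Sorted: [2, 4, 22, 47, 56, 58, 61, 77]


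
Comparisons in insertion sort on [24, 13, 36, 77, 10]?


Algorithm: insertion sort
Input: [24, 13, 36, 77, 10]
Sorted: [10, 13, 24, 36, 77]

7


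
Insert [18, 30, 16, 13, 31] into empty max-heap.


Insert 18: [18]
Insert 30: [30, 18]
Insert 16: [30, 18, 16]
Insert 13: [30, 18, 16, 13]
Insert 31: [31, 30, 16, 13, 18]

Final heap: [31, 30, 16, 13, 18]


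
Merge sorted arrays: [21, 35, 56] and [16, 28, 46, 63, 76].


Take 16 from B
Take 21 from A
Take 28 from B
Take 35 from A
Take 46 from B
Take 56 from A

Merged: [16, 21, 28, 35, 46, 56, 63, 76]


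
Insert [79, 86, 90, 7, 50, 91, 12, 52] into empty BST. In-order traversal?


Insert 79: root
Insert 86: R from 79
Insert 90: R from 79 -> R from 86
Insert 7: L from 79
Insert 50: L from 79 -> R from 7
Insert 91: R from 79 -> R from 86 -> R from 90
Insert 12: L from 79 -> R from 7 -> L from 50
Insert 52: L from 79 -> R from 7 -> R from 50

In-order: [7, 12, 50, 52, 79, 86, 90, 91]


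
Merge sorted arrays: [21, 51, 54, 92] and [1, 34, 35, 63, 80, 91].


Take 1 from B
Take 21 from A
Take 34 from B
Take 35 from B
Take 51 from A
Take 54 from A
Take 63 from B
Take 80 from B
Take 91 from B

Merged: [1, 21, 34, 35, 51, 54, 63, 80, 91, 92]


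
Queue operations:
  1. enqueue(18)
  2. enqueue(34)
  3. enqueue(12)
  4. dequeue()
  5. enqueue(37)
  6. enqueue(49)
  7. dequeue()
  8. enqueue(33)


enqueue(18) -> [18]
enqueue(34) -> [18, 34]
enqueue(12) -> [18, 34, 12]
dequeue()->18, [34, 12]
enqueue(37) -> [34, 12, 37]
enqueue(49) -> [34, 12, 37, 49]
dequeue()->34, [12, 37, 49]
enqueue(33) -> [12, 37, 49, 33]

Final queue: [12, 37, 49, 33]


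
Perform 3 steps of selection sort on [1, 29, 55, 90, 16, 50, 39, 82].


Initial: [1, 29, 55, 90, 16, 50, 39, 82]
Step 1: min=1 at 0
  Swap: [1, 29, 55, 90, 16, 50, 39, 82]
Step 2: min=16 at 4
  Swap: [1, 16, 55, 90, 29, 50, 39, 82]
Step 3: min=29 at 4
  Swap: [1, 16, 29, 90, 55, 50, 39, 82]

After 3 steps: [1, 16, 29, 90, 55, 50, 39, 82]


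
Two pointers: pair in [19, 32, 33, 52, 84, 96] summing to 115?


lo=0(19)+hi=5(96)=115

Yes: 19+96=115


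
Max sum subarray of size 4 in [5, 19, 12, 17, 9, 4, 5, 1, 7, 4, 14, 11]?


[0:4]: 53
[1:5]: 57
[2:6]: 42
[3:7]: 35
[4:8]: 19
[5:9]: 17
[6:10]: 17
[7:11]: 26
[8:12]: 36

Max: 57 at [1:5]


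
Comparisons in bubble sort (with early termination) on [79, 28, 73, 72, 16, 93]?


Algorithm: bubble sort (with early termination)
Input: [79, 28, 73, 72, 16, 93]
Sorted: [16, 28, 72, 73, 79, 93]

15


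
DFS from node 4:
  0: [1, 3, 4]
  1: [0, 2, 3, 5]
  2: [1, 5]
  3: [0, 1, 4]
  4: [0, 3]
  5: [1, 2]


Visit 4, push [3, 0]
Visit 0, push [3, 1]
Visit 1, push [5, 3, 2]
Visit 2, push [5]
Visit 5, push []
Visit 3, push []

DFS order: [4, 0, 1, 2, 5, 3]


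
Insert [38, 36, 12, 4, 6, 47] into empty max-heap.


Insert 38: [38]
Insert 36: [38, 36]
Insert 12: [38, 36, 12]
Insert 4: [38, 36, 12, 4]
Insert 6: [38, 36, 12, 4, 6]
Insert 47: [47, 36, 38, 4, 6, 12]

Final heap: [47, 36, 38, 4, 6, 12]


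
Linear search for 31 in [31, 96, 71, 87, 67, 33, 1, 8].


i=0: 31==31 found!

Found at 0, 1 comps


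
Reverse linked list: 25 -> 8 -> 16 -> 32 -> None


Step 1: curr=25, set curr.next=prev(None) | reversed so far: 25
Step 2: curr=8, set curr.next=prev(25) | reversed so far: 8 -> 25
Step 3: curr=16, set curr.next=prev(8) | reversed so far: 16 -> 8 -> 25
Step 4: curr=32, set curr.next=prev(16) | reversed so far: 32 -> 16 -> 8 -> 25

32 -> 16 -> 8 -> 25 -> None


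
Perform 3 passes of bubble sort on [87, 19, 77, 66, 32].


Initial: [87, 19, 77, 66, 32]
Pass 1: [19, 77, 66, 32, 87] (4 swaps)
Pass 2: [19, 66, 32, 77, 87] (2 swaps)
Pass 3: [19, 32, 66, 77, 87] (1 swaps)

After 3 passes: [19, 32, 66, 77, 87]


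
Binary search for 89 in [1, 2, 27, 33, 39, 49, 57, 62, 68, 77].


Step 1: lo=0, hi=9, mid=4, val=39
Step 2: lo=5, hi=9, mid=7, val=62
Step 3: lo=8, hi=9, mid=8, val=68
Step 4: lo=9, hi=9, mid=9, val=77

Not found


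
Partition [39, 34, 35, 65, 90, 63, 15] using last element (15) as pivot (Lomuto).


Pivot: 15
Place pivot at 0: [15, 34, 35, 65, 90, 63, 39]

Partitioned: [15, 34, 35, 65, 90, 63, 39]


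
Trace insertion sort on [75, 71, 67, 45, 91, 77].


Initial: [75, 71, 67, 45, 91, 77]
Insert 71: [71, 75, 67, 45, 91, 77]
Insert 67: [67, 71, 75, 45, 91, 77]
Insert 45: [45, 67, 71, 75, 91, 77]
Insert 91: [45, 67, 71, 75, 91, 77]
Insert 77: [45, 67, 71, 75, 77, 91]

Sorted: [45, 67, 71, 75, 77, 91]


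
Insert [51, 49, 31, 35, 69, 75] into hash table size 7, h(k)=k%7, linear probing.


Insert 51: h=2 -> slot 2
Insert 49: h=0 -> slot 0
Insert 31: h=3 -> slot 3
Insert 35: h=0, 1 probes -> slot 1
Insert 69: h=6 -> slot 6
Insert 75: h=5 -> slot 5

Table: [49, 35, 51, 31, None, 75, 69]


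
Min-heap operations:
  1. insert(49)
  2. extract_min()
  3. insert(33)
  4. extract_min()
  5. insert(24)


insert(49) -> [49]
extract_min()->49, []
insert(33) -> [33]
extract_min()->33, []
insert(24) -> [24]

Final heap: [24]


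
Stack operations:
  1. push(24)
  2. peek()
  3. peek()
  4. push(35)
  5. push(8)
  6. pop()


push(24) -> [24]
peek()->24
peek()->24
push(35) -> [24, 35]
push(8) -> [24, 35, 8]
pop()->8, [24, 35]

Final stack: [24, 35]


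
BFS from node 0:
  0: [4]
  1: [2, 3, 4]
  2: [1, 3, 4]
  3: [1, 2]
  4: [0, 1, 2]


Visit 0, enqueue [4]
Visit 4, enqueue [1, 2]
Visit 1, enqueue [3]
Visit 2, enqueue []
Visit 3, enqueue []

BFS order: [0, 4, 1, 2, 3]


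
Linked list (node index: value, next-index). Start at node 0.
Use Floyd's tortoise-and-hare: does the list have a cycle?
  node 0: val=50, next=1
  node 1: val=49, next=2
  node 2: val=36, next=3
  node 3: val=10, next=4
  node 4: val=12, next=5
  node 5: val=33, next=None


Floyd's tortoise (slow, +1) and hare (fast, +2):
  init: slow=0, fast=0
  step 1: slow=1, fast=2
  step 2: slow=2, fast=4
  step 3: fast 4->5->None, no cycle

Cycle: no


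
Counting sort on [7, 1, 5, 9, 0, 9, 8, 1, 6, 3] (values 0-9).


Input: [7, 1, 5, 9, 0, 9, 8, 1, 6, 3]
Counts: [1, 2, 0, 1, 0, 1, 1, 1, 1, 2]

Sorted: [0, 1, 1, 3, 5, 6, 7, 8, 9, 9]


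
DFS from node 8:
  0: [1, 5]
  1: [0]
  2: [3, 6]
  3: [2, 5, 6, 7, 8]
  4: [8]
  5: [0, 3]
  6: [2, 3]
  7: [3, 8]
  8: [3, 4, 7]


Visit 8, push [7, 4, 3]
Visit 3, push [7, 6, 5, 2]
Visit 2, push [6]
Visit 6, push []
Visit 5, push [0]
Visit 0, push [1]
Visit 1, push []
Visit 7, push []
Visit 4, push []

DFS order: [8, 3, 2, 6, 5, 0, 1, 7, 4]


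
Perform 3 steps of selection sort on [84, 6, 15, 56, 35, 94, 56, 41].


Initial: [84, 6, 15, 56, 35, 94, 56, 41]
Step 1: min=6 at 1
  Swap: [6, 84, 15, 56, 35, 94, 56, 41]
Step 2: min=15 at 2
  Swap: [6, 15, 84, 56, 35, 94, 56, 41]
Step 3: min=35 at 4
  Swap: [6, 15, 35, 56, 84, 94, 56, 41]

After 3 steps: [6, 15, 35, 56, 84, 94, 56, 41]


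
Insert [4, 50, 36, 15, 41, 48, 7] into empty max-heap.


Insert 4: [4]
Insert 50: [50, 4]
Insert 36: [50, 4, 36]
Insert 15: [50, 15, 36, 4]
Insert 41: [50, 41, 36, 4, 15]
Insert 48: [50, 41, 48, 4, 15, 36]
Insert 7: [50, 41, 48, 4, 15, 36, 7]

Final heap: [50, 41, 48, 4, 15, 36, 7]


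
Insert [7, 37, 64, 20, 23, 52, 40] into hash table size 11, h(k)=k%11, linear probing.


Insert 7: h=7 -> slot 7
Insert 37: h=4 -> slot 4
Insert 64: h=9 -> slot 9
Insert 20: h=9, 1 probes -> slot 10
Insert 23: h=1 -> slot 1
Insert 52: h=8 -> slot 8
Insert 40: h=7, 4 probes -> slot 0

Table: [40, 23, None, None, 37, None, None, 7, 52, 64, 20]


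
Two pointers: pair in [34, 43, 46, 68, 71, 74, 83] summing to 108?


lo=0(34)+hi=6(83)=117
lo=0(34)+hi=5(74)=108

Yes: 34+74=108


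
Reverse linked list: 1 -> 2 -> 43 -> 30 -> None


Step 1: curr=1, set curr.next=prev(None) | reversed so far: 1
Step 2: curr=2, set curr.next=prev(1) | reversed so far: 2 -> 1
Step 3: curr=43, set curr.next=prev(2) | reversed so far: 43 -> 2 -> 1
Step 4: curr=30, set curr.next=prev(43) | reversed so far: 30 -> 43 -> 2 -> 1

30 -> 43 -> 2 -> 1 -> None


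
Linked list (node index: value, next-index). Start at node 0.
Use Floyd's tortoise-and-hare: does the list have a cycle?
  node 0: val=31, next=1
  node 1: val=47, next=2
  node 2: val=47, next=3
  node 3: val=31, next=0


Floyd's tortoise (slow, +1) and hare (fast, +2):
  init: slow=0, fast=0
  step 1: slow=1, fast=2
  step 2: slow=2, fast=0
  step 3: slow=3, fast=2
  step 4: slow=0, fast=0
  slow == fast at node 0: cycle detected

Cycle: yes


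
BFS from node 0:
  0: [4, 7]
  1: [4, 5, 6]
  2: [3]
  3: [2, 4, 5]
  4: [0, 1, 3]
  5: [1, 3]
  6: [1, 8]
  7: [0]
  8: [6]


Visit 0, enqueue [4, 7]
Visit 4, enqueue [1, 3]
Visit 7, enqueue []
Visit 1, enqueue [5, 6]
Visit 3, enqueue [2]
Visit 5, enqueue []
Visit 6, enqueue [8]
Visit 2, enqueue []
Visit 8, enqueue []

BFS order: [0, 4, 7, 1, 3, 5, 6, 2, 8]


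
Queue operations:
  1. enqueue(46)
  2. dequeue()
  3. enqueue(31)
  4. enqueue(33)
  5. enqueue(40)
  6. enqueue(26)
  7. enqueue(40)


enqueue(46) -> [46]
dequeue()->46, []
enqueue(31) -> [31]
enqueue(33) -> [31, 33]
enqueue(40) -> [31, 33, 40]
enqueue(26) -> [31, 33, 40, 26]
enqueue(40) -> [31, 33, 40, 26, 40]

Final queue: [31, 33, 40, 26, 40]


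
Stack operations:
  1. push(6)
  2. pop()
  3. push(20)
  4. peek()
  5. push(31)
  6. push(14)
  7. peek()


push(6) -> [6]
pop()->6, []
push(20) -> [20]
peek()->20
push(31) -> [20, 31]
push(14) -> [20, 31, 14]
peek()->14

Final stack: [20, 31, 14]


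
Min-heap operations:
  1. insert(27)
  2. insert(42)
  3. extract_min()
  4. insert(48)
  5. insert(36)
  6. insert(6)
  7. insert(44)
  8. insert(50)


insert(27) -> [27]
insert(42) -> [27, 42]
extract_min()->27, [42]
insert(48) -> [42, 48]
insert(36) -> [36, 48, 42]
insert(6) -> [6, 36, 42, 48]
insert(44) -> [6, 36, 42, 48, 44]
insert(50) -> [6, 36, 42, 48, 44, 50]

Final heap: [6, 36, 42, 48, 44, 50]


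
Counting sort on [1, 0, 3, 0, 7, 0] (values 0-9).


Input: [1, 0, 3, 0, 7, 0]
Counts: [3, 1, 0, 1, 0, 0, 0, 1, 0, 0]

Sorted: [0, 0, 0, 1, 3, 7]


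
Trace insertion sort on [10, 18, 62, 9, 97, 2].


Initial: [10, 18, 62, 9, 97, 2]
Insert 18: [10, 18, 62, 9, 97, 2]
Insert 62: [10, 18, 62, 9, 97, 2]
Insert 9: [9, 10, 18, 62, 97, 2]
Insert 97: [9, 10, 18, 62, 97, 2]
Insert 2: [2, 9, 10, 18, 62, 97]

Sorted: [2, 9, 10, 18, 62, 97]


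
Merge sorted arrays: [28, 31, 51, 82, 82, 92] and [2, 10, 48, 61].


Take 2 from B
Take 10 from B
Take 28 from A
Take 31 from A
Take 48 from B
Take 51 from A
Take 61 from B

Merged: [2, 10, 28, 31, 48, 51, 61, 82, 82, 92]


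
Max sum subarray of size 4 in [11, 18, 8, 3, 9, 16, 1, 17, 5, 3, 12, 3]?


[0:4]: 40
[1:5]: 38
[2:6]: 36
[3:7]: 29
[4:8]: 43
[5:9]: 39
[6:10]: 26
[7:11]: 37
[8:12]: 23

Max: 43 at [4:8]


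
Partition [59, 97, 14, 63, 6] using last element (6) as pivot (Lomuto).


Pivot: 6
Place pivot at 0: [6, 97, 14, 63, 59]

Partitioned: [6, 97, 14, 63, 59]


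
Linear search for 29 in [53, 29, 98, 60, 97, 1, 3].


i=0: 53!=29
i=1: 29==29 found!

Found at 1, 2 comps


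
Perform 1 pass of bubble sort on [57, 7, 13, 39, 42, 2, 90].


Initial: [57, 7, 13, 39, 42, 2, 90]
Pass 1: [7, 13, 39, 42, 2, 57, 90] (5 swaps)

After 1 pass: [7, 13, 39, 42, 2, 57, 90]


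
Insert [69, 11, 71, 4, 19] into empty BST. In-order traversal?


Insert 69: root
Insert 11: L from 69
Insert 71: R from 69
Insert 4: L from 69 -> L from 11
Insert 19: L from 69 -> R from 11

In-order: [4, 11, 19, 69, 71]


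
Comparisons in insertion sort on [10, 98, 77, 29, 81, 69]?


Algorithm: insertion sort
Input: [10, 98, 77, 29, 81, 69]
Sorted: [10, 29, 69, 77, 81, 98]

12


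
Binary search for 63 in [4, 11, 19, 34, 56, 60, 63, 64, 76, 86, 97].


Step 1: lo=0, hi=10, mid=5, val=60
Step 2: lo=6, hi=10, mid=8, val=76
Step 3: lo=6, hi=7, mid=6, val=63

Found at index 6


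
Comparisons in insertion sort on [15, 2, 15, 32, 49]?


Algorithm: insertion sort
Input: [15, 2, 15, 32, 49]
Sorted: [2, 15, 15, 32, 49]

4


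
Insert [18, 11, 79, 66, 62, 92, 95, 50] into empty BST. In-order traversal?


Insert 18: root
Insert 11: L from 18
Insert 79: R from 18
Insert 66: R from 18 -> L from 79
Insert 62: R from 18 -> L from 79 -> L from 66
Insert 92: R from 18 -> R from 79
Insert 95: R from 18 -> R from 79 -> R from 92
Insert 50: R from 18 -> L from 79 -> L from 66 -> L from 62

In-order: [11, 18, 50, 62, 66, 79, 92, 95]


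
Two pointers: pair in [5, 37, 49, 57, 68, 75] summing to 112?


lo=0(5)+hi=5(75)=80
lo=1(37)+hi=5(75)=112

Yes: 37+75=112


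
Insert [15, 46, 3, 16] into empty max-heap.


Insert 15: [15]
Insert 46: [46, 15]
Insert 3: [46, 15, 3]
Insert 16: [46, 16, 3, 15]

Final heap: [46, 16, 3, 15]


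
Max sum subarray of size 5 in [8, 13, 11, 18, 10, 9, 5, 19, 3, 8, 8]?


[0:5]: 60
[1:6]: 61
[2:7]: 53
[3:8]: 61
[4:9]: 46
[5:10]: 44
[6:11]: 43

Max: 61 at [1:6]


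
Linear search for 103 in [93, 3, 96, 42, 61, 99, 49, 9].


i=0: 93!=103
i=1: 3!=103
i=2: 96!=103
i=3: 42!=103
i=4: 61!=103
i=5: 99!=103
i=6: 49!=103
i=7: 9!=103

Not found, 8 comps


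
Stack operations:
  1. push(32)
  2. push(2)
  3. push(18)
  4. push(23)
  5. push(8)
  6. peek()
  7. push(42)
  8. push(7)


push(32) -> [32]
push(2) -> [32, 2]
push(18) -> [32, 2, 18]
push(23) -> [32, 2, 18, 23]
push(8) -> [32, 2, 18, 23, 8]
peek()->8
push(42) -> [32, 2, 18, 23, 8, 42]
push(7) -> [32, 2, 18, 23, 8, 42, 7]

Final stack: [32, 2, 18, 23, 8, 42, 7]


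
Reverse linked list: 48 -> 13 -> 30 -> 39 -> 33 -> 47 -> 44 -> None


Step 1: curr=48, set curr.next=prev(None) | reversed so far: 48
Step 2: curr=13, set curr.next=prev(48) | reversed so far: 13 -> 48
Step 3: curr=30, set curr.next=prev(13) | reversed so far: 30 -> 13 -> 48
Step 4: curr=39, set curr.next=prev(30) | reversed so far: 39 -> 30 -> 13 -> 48
Step 5: curr=33, set curr.next=prev(39) | reversed so far: 33 -> 39 -> 30 -> 13 -> 48
Step 6: curr=47, set curr.next=prev(33) | reversed so far: 47 -> 33 -> 39 -> 30 -> 13 -> 48
Step 7: curr=44, set curr.next=prev(47) | reversed so far: 44 -> 47 -> 33 -> 39 -> 30 -> 13 -> 48

44 -> 47 -> 33 -> 39 -> 30 -> 13 -> 48 -> None


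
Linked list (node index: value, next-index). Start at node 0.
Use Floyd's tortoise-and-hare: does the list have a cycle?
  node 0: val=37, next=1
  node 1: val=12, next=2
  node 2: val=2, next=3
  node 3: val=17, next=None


Floyd's tortoise (slow, +1) and hare (fast, +2):
  init: slow=0, fast=0
  step 1: slow=1, fast=2
  step 2: fast 2->3->None, no cycle

Cycle: no


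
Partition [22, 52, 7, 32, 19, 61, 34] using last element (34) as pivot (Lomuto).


Pivot: 34
  22 <= 34: advance i (no swap)
  7 <= 34: swap -> [22, 7, 52, 32, 19, 61, 34]
  32 <= 34: swap -> [22, 7, 32, 52, 19, 61, 34]
  19 <= 34: swap -> [22, 7, 32, 19, 52, 61, 34]
Place pivot at 4: [22, 7, 32, 19, 34, 61, 52]

Partitioned: [22, 7, 32, 19, 34, 61, 52]


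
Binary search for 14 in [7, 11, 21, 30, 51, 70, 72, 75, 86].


Step 1: lo=0, hi=8, mid=4, val=51
Step 2: lo=0, hi=3, mid=1, val=11
Step 3: lo=2, hi=3, mid=2, val=21

Not found


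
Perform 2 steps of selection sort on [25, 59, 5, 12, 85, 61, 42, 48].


Initial: [25, 59, 5, 12, 85, 61, 42, 48]
Step 1: min=5 at 2
  Swap: [5, 59, 25, 12, 85, 61, 42, 48]
Step 2: min=12 at 3
  Swap: [5, 12, 25, 59, 85, 61, 42, 48]

After 2 steps: [5, 12, 25, 59, 85, 61, 42, 48]


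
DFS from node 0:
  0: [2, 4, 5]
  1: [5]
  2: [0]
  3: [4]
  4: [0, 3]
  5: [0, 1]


Visit 0, push [5, 4, 2]
Visit 2, push []
Visit 4, push [3]
Visit 3, push []
Visit 5, push [1]
Visit 1, push []

DFS order: [0, 2, 4, 3, 5, 1]


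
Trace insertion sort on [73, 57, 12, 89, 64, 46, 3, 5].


Initial: [73, 57, 12, 89, 64, 46, 3, 5]
Insert 57: [57, 73, 12, 89, 64, 46, 3, 5]
Insert 12: [12, 57, 73, 89, 64, 46, 3, 5]
Insert 89: [12, 57, 73, 89, 64, 46, 3, 5]
Insert 64: [12, 57, 64, 73, 89, 46, 3, 5]
Insert 46: [12, 46, 57, 64, 73, 89, 3, 5]
Insert 3: [3, 12, 46, 57, 64, 73, 89, 5]
Insert 5: [3, 5, 12, 46, 57, 64, 73, 89]

Sorted: [3, 5, 12, 46, 57, 64, 73, 89]


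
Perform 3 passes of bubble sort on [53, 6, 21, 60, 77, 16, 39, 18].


Initial: [53, 6, 21, 60, 77, 16, 39, 18]
Pass 1: [6, 21, 53, 60, 16, 39, 18, 77] (5 swaps)
Pass 2: [6, 21, 53, 16, 39, 18, 60, 77] (3 swaps)
Pass 3: [6, 21, 16, 39, 18, 53, 60, 77] (3 swaps)

After 3 passes: [6, 21, 16, 39, 18, 53, 60, 77]


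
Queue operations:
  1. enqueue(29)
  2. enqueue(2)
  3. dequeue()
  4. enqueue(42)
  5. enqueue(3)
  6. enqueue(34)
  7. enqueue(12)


enqueue(29) -> [29]
enqueue(2) -> [29, 2]
dequeue()->29, [2]
enqueue(42) -> [2, 42]
enqueue(3) -> [2, 42, 3]
enqueue(34) -> [2, 42, 3, 34]
enqueue(12) -> [2, 42, 3, 34, 12]

Final queue: [2, 42, 3, 34, 12]


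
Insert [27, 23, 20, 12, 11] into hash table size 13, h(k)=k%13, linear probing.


Insert 27: h=1 -> slot 1
Insert 23: h=10 -> slot 10
Insert 20: h=7 -> slot 7
Insert 12: h=12 -> slot 12
Insert 11: h=11 -> slot 11

Table: [None, 27, None, None, None, None, None, 20, None, None, 23, 11, 12]


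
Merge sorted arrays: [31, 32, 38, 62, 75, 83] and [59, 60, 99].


Take 31 from A
Take 32 from A
Take 38 from A
Take 59 from B
Take 60 from B
Take 62 from A
Take 75 from A
Take 83 from A

Merged: [31, 32, 38, 59, 60, 62, 75, 83, 99]


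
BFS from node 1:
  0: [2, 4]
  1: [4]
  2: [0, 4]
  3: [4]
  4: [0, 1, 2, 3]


Visit 1, enqueue [4]
Visit 4, enqueue [0, 2, 3]
Visit 0, enqueue []
Visit 2, enqueue []
Visit 3, enqueue []

BFS order: [1, 4, 0, 2, 3]


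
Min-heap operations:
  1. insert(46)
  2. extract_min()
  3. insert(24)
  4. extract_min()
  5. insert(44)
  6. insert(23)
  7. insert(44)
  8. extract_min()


insert(46) -> [46]
extract_min()->46, []
insert(24) -> [24]
extract_min()->24, []
insert(44) -> [44]
insert(23) -> [23, 44]
insert(44) -> [23, 44, 44]
extract_min()->23, [44, 44]

Final heap: [44, 44]


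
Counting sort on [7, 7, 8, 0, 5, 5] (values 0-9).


Input: [7, 7, 8, 0, 5, 5]
Counts: [1, 0, 0, 0, 0, 2, 0, 2, 1, 0]

Sorted: [0, 5, 5, 7, 7, 8]


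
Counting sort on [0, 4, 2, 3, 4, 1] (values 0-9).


Input: [0, 4, 2, 3, 4, 1]
Counts: [1, 1, 1, 1, 2, 0, 0, 0, 0, 0]

Sorted: [0, 1, 2, 3, 4, 4]


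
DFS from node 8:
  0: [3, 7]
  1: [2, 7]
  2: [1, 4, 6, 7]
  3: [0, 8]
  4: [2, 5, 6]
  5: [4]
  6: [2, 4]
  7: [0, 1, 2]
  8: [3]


Visit 8, push [3]
Visit 3, push [0]
Visit 0, push [7]
Visit 7, push [2, 1]
Visit 1, push [2]
Visit 2, push [6, 4]
Visit 4, push [6, 5]
Visit 5, push []
Visit 6, push []

DFS order: [8, 3, 0, 7, 1, 2, 4, 5, 6]


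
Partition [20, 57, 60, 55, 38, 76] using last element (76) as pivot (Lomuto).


Pivot: 76
  20 <= 76: advance i (no swap)
  57 <= 76: advance i (no swap)
  60 <= 76: advance i (no swap)
  55 <= 76: advance i (no swap)
  38 <= 76: advance i (no swap)
Place pivot at 5: [20, 57, 60, 55, 38, 76]

Partitioned: [20, 57, 60, 55, 38, 76]


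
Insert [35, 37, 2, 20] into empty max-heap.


Insert 35: [35]
Insert 37: [37, 35]
Insert 2: [37, 35, 2]
Insert 20: [37, 35, 2, 20]

Final heap: [37, 35, 2, 20]


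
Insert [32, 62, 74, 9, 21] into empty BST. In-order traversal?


Insert 32: root
Insert 62: R from 32
Insert 74: R from 32 -> R from 62
Insert 9: L from 32
Insert 21: L from 32 -> R from 9

In-order: [9, 21, 32, 62, 74]


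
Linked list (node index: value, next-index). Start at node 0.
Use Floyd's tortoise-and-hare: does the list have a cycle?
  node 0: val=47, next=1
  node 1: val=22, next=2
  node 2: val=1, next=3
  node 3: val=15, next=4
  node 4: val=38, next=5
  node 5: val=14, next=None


Floyd's tortoise (slow, +1) and hare (fast, +2):
  init: slow=0, fast=0
  step 1: slow=1, fast=2
  step 2: slow=2, fast=4
  step 3: fast 4->5->None, no cycle

Cycle: no


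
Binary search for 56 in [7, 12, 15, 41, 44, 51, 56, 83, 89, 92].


Step 1: lo=0, hi=9, mid=4, val=44
Step 2: lo=5, hi=9, mid=7, val=83
Step 3: lo=5, hi=6, mid=5, val=51
Step 4: lo=6, hi=6, mid=6, val=56

Found at index 6


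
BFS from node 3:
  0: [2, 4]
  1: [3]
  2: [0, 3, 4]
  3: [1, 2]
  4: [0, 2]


Visit 3, enqueue [1, 2]
Visit 1, enqueue []
Visit 2, enqueue [0, 4]
Visit 0, enqueue []
Visit 4, enqueue []

BFS order: [3, 1, 2, 0, 4]


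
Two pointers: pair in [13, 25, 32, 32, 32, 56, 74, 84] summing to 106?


lo=0(13)+hi=7(84)=97
lo=1(25)+hi=7(84)=109
lo=1(25)+hi=6(74)=99
lo=2(32)+hi=6(74)=106

Yes: 32+74=106


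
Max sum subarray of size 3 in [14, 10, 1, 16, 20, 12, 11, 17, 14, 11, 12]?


[0:3]: 25
[1:4]: 27
[2:5]: 37
[3:6]: 48
[4:7]: 43
[5:8]: 40
[6:9]: 42
[7:10]: 42
[8:11]: 37

Max: 48 at [3:6]


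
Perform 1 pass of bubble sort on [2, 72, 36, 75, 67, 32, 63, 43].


Initial: [2, 72, 36, 75, 67, 32, 63, 43]
Pass 1: [2, 36, 72, 67, 32, 63, 43, 75] (5 swaps)

After 1 pass: [2, 36, 72, 67, 32, 63, 43, 75]


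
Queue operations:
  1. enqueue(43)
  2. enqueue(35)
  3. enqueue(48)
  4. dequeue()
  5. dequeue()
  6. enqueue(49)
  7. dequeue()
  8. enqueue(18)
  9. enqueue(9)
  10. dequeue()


enqueue(43) -> [43]
enqueue(35) -> [43, 35]
enqueue(48) -> [43, 35, 48]
dequeue()->43, [35, 48]
dequeue()->35, [48]
enqueue(49) -> [48, 49]
dequeue()->48, [49]
enqueue(18) -> [49, 18]
enqueue(9) -> [49, 18, 9]
dequeue()->49, [18, 9]

Final queue: [18, 9]


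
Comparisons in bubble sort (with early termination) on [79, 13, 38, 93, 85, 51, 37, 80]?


Algorithm: bubble sort (with early termination)
Input: [79, 13, 38, 93, 85, 51, 37, 80]
Sorted: [13, 37, 38, 51, 79, 80, 85, 93]

27


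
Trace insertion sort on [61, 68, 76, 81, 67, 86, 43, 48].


Initial: [61, 68, 76, 81, 67, 86, 43, 48]
Insert 68: [61, 68, 76, 81, 67, 86, 43, 48]
Insert 76: [61, 68, 76, 81, 67, 86, 43, 48]
Insert 81: [61, 68, 76, 81, 67, 86, 43, 48]
Insert 67: [61, 67, 68, 76, 81, 86, 43, 48]
Insert 86: [61, 67, 68, 76, 81, 86, 43, 48]
Insert 43: [43, 61, 67, 68, 76, 81, 86, 48]
Insert 48: [43, 48, 61, 67, 68, 76, 81, 86]

Sorted: [43, 48, 61, 67, 68, 76, 81, 86]


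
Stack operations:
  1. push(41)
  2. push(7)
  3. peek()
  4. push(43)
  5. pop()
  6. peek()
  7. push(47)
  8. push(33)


push(41) -> [41]
push(7) -> [41, 7]
peek()->7
push(43) -> [41, 7, 43]
pop()->43, [41, 7]
peek()->7
push(47) -> [41, 7, 47]
push(33) -> [41, 7, 47, 33]

Final stack: [41, 7, 47, 33]


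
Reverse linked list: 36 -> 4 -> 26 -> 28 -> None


Step 1: curr=36, set curr.next=prev(None) | reversed so far: 36
Step 2: curr=4, set curr.next=prev(36) | reversed so far: 4 -> 36
Step 3: curr=26, set curr.next=prev(4) | reversed so far: 26 -> 4 -> 36
Step 4: curr=28, set curr.next=prev(26) | reversed so far: 28 -> 26 -> 4 -> 36

28 -> 26 -> 4 -> 36 -> None


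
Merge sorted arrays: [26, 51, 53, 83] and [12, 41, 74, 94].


Take 12 from B
Take 26 from A
Take 41 from B
Take 51 from A
Take 53 from A
Take 74 from B
Take 83 from A

Merged: [12, 26, 41, 51, 53, 74, 83, 94]


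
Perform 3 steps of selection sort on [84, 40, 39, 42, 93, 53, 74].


Initial: [84, 40, 39, 42, 93, 53, 74]
Step 1: min=39 at 2
  Swap: [39, 40, 84, 42, 93, 53, 74]
Step 2: min=40 at 1
  Swap: [39, 40, 84, 42, 93, 53, 74]
Step 3: min=42 at 3
  Swap: [39, 40, 42, 84, 93, 53, 74]

After 3 steps: [39, 40, 42, 84, 93, 53, 74]


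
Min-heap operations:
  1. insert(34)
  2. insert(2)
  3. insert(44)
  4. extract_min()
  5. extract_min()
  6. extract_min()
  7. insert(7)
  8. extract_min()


insert(34) -> [34]
insert(2) -> [2, 34]
insert(44) -> [2, 34, 44]
extract_min()->2, [34, 44]
extract_min()->34, [44]
extract_min()->44, []
insert(7) -> [7]
extract_min()->7, []

Final heap: []


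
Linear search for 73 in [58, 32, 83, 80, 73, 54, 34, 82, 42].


i=0: 58!=73
i=1: 32!=73
i=2: 83!=73
i=3: 80!=73
i=4: 73==73 found!

Found at 4, 5 comps


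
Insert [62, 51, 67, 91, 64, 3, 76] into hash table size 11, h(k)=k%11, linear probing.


Insert 62: h=7 -> slot 7
Insert 51: h=7, 1 probes -> slot 8
Insert 67: h=1 -> slot 1
Insert 91: h=3 -> slot 3
Insert 64: h=9 -> slot 9
Insert 3: h=3, 1 probes -> slot 4
Insert 76: h=10 -> slot 10

Table: [None, 67, None, 91, 3, None, None, 62, 51, 64, 76]


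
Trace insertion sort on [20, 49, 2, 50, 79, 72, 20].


Initial: [20, 49, 2, 50, 79, 72, 20]
Insert 49: [20, 49, 2, 50, 79, 72, 20]
Insert 2: [2, 20, 49, 50, 79, 72, 20]
Insert 50: [2, 20, 49, 50, 79, 72, 20]
Insert 79: [2, 20, 49, 50, 79, 72, 20]
Insert 72: [2, 20, 49, 50, 72, 79, 20]
Insert 20: [2, 20, 20, 49, 50, 72, 79]

Sorted: [2, 20, 20, 49, 50, 72, 79]


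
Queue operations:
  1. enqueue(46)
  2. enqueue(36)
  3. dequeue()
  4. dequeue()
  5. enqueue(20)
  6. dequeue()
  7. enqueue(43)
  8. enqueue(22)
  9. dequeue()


enqueue(46) -> [46]
enqueue(36) -> [46, 36]
dequeue()->46, [36]
dequeue()->36, []
enqueue(20) -> [20]
dequeue()->20, []
enqueue(43) -> [43]
enqueue(22) -> [43, 22]
dequeue()->43, [22]

Final queue: [22]


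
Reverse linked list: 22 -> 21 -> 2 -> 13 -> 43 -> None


Step 1: curr=22, set curr.next=prev(None) | reversed so far: 22
Step 2: curr=21, set curr.next=prev(22) | reversed so far: 21 -> 22
Step 3: curr=2, set curr.next=prev(21) | reversed so far: 2 -> 21 -> 22
Step 4: curr=13, set curr.next=prev(2) | reversed so far: 13 -> 2 -> 21 -> 22
Step 5: curr=43, set curr.next=prev(13) | reversed so far: 43 -> 13 -> 2 -> 21 -> 22

43 -> 13 -> 2 -> 21 -> 22 -> None


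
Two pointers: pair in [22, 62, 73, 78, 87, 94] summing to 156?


lo=0(22)+hi=5(94)=116
lo=1(62)+hi=5(94)=156

Yes: 62+94=156


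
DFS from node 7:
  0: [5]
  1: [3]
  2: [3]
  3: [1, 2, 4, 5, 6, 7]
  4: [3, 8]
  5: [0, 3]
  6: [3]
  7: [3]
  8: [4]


Visit 7, push [3]
Visit 3, push [6, 5, 4, 2, 1]
Visit 1, push []
Visit 2, push []
Visit 4, push [8]
Visit 8, push []
Visit 5, push [0]
Visit 0, push []
Visit 6, push []

DFS order: [7, 3, 1, 2, 4, 8, 5, 0, 6]


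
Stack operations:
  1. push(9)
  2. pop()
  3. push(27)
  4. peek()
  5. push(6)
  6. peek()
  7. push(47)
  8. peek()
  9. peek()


push(9) -> [9]
pop()->9, []
push(27) -> [27]
peek()->27
push(6) -> [27, 6]
peek()->6
push(47) -> [27, 6, 47]
peek()->47
peek()->47

Final stack: [27, 6, 47]


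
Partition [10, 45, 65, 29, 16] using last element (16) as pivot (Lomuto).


Pivot: 16
  10 <= 16: advance i (no swap)
Place pivot at 1: [10, 16, 65, 29, 45]

Partitioned: [10, 16, 65, 29, 45]


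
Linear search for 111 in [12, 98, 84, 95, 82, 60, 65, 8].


i=0: 12!=111
i=1: 98!=111
i=2: 84!=111
i=3: 95!=111
i=4: 82!=111
i=5: 60!=111
i=6: 65!=111
i=7: 8!=111

Not found, 8 comps


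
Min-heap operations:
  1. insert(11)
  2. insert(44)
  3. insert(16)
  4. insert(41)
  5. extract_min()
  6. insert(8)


insert(11) -> [11]
insert(44) -> [11, 44]
insert(16) -> [11, 44, 16]
insert(41) -> [11, 41, 16, 44]
extract_min()->11, [16, 41, 44]
insert(8) -> [8, 16, 44, 41]

Final heap: [8, 16, 44, 41]


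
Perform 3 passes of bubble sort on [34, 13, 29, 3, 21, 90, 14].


Initial: [34, 13, 29, 3, 21, 90, 14]
Pass 1: [13, 29, 3, 21, 34, 14, 90] (5 swaps)
Pass 2: [13, 3, 21, 29, 14, 34, 90] (3 swaps)
Pass 3: [3, 13, 21, 14, 29, 34, 90] (2 swaps)

After 3 passes: [3, 13, 21, 14, 29, 34, 90]


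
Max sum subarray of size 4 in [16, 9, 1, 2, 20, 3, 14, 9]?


[0:4]: 28
[1:5]: 32
[2:6]: 26
[3:7]: 39
[4:8]: 46

Max: 46 at [4:8]


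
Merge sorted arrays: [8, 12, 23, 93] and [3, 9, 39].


Take 3 from B
Take 8 from A
Take 9 from B
Take 12 from A
Take 23 from A
Take 39 from B

Merged: [3, 8, 9, 12, 23, 39, 93]


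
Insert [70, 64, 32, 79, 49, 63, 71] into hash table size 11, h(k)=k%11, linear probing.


Insert 70: h=4 -> slot 4
Insert 64: h=9 -> slot 9
Insert 32: h=10 -> slot 10
Insert 79: h=2 -> slot 2
Insert 49: h=5 -> slot 5
Insert 63: h=8 -> slot 8
Insert 71: h=5, 1 probes -> slot 6

Table: [None, None, 79, None, 70, 49, 71, None, 63, 64, 32]


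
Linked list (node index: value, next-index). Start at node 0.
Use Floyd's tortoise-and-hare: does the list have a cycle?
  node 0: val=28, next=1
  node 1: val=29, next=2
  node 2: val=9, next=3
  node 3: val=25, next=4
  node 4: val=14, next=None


Floyd's tortoise (slow, +1) and hare (fast, +2):
  init: slow=0, fast=0
  step 1: slow=1, fast=2
  step 2: slow=2, fast=4
  step 3: fast -> None, no cycle

Cycle: no


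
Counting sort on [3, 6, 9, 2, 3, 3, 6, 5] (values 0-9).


Input: [3, 6, 9, 2, 3, 3, 6, 5]
Counts: [0, 0, 1, 3, 0, 1, 2, 0, 0, 1]

Sorted: [2, 3, 3, 3, 5, 6, 6, 9]


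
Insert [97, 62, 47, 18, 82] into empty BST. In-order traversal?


Insert 97: root
Insert 62: L from 97
Insert 47: L from 97 -> L from 62
Insert 18: L from 97 -> L from 62 -> L from 47
Insert 82: L from 97 -> R from 62

In-order: [18, 47, 62, 82, 97]


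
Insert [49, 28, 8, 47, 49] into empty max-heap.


Insert 49: [49]
Insert 28: [49, 28]
Insert 8: [49, 28, 8]
Insert 47: [49, 47, 8, 28]
Insert 49: [49, 49, 8, 28, 47]

Final heap: [49, 49, 8, 28, 47]


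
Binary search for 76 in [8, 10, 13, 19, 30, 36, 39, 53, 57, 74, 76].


Step 1: lo=0, hi=10, mid=5, val=36
Step 2: lo=6, hi=10, mid=8, val=57
Step 3: lo=9, hi=10, mid=9, val=74
Step 4: lo=10, hi=10, mid=10, val=76

Found at index 10


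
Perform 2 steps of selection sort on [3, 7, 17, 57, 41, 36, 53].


Initial: [3, 7, 17, 57, 41, 36, 53]
Step 1: min=3 at 0
  Swap: [3, 7, 17, 57, 41, 36, 53]
Step 2: min=7 at 1
  Swap: [3, 7, 17, 57, 41, 36, 53]

After 2 steps: [3, 7, 17, 57, 41, 36, 53]


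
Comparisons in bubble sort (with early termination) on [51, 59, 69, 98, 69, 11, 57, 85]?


Algorithm: bubble sort (with early termination)
Input: [51, 59, 69, 98, 69, 11, 57, 85]
Sorted: [11, 51, 57, 59, 69, 69, 85, 98]

27


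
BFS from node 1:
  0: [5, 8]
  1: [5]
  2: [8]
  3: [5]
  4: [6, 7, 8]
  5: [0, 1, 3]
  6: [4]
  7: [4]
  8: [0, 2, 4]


Visit 1, enqueue [5]
Visit 5, enqueue [0, 3]
Visit 0, enqueue [8]
Visit 3, enqueue []
Visit 8, enqueue [2, 4]
Visit 2, enqueue []
Visit 4, enqueue [6, 7]
Visit 6, enqueue []
Visit 7, enqueue []

BFS order: [1, 5, 0, 3, 8, 2, 4, 6, 7]


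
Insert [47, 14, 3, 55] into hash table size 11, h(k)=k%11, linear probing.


Insert 47: h=3 -> slot 3
Insert 14: h=3, 1 probes -> slot 4
Insert 3: h=3, 2 probes -> slot 5
Insert 55: h=0 -> slot 0

Table: [55, None, None, 47, 14, 3, None, None, None, None, None]


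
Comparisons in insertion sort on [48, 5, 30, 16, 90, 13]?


Algorithm: insertion sort
Input: [48, 5, 30, 16, 90, 13]
Sorted: [5, 13, 16, 30, 48, 90]

12


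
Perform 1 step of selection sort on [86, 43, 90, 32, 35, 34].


Initial: [86, 43, 90, 32, 35, 34]
Step 1: min=32 at 3
  Swap: [32, 43, 90, 86, 35, 34]

After 1 step: [32, 43, 90, 86, 35, 34]
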